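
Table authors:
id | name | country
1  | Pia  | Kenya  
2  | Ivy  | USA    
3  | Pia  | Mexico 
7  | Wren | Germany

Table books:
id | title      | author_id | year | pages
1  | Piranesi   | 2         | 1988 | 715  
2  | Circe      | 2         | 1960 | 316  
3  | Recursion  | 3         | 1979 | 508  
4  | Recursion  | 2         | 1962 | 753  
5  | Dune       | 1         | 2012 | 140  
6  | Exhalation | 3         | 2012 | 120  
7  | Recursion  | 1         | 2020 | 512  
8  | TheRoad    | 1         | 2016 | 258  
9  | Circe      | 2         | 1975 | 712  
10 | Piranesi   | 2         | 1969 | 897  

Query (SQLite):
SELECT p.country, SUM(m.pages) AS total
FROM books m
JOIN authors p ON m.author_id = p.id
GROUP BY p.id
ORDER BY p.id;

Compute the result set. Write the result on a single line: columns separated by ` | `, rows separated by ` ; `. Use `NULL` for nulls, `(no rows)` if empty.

Join each books row to its authors via author_id.
Group joined rows by authors.id; compute SUM(m.pages) per group.
  1: ids {5, 7, 8} → SUM(m.pages)=910
  2: ids {1, 2, 4, 9, 10} → SUM(m.pages)=3393
  3: ids {3, 6} → SUM(m.pages)=628

Kenya | 910 ; USA | 3393 ; Mexico | 628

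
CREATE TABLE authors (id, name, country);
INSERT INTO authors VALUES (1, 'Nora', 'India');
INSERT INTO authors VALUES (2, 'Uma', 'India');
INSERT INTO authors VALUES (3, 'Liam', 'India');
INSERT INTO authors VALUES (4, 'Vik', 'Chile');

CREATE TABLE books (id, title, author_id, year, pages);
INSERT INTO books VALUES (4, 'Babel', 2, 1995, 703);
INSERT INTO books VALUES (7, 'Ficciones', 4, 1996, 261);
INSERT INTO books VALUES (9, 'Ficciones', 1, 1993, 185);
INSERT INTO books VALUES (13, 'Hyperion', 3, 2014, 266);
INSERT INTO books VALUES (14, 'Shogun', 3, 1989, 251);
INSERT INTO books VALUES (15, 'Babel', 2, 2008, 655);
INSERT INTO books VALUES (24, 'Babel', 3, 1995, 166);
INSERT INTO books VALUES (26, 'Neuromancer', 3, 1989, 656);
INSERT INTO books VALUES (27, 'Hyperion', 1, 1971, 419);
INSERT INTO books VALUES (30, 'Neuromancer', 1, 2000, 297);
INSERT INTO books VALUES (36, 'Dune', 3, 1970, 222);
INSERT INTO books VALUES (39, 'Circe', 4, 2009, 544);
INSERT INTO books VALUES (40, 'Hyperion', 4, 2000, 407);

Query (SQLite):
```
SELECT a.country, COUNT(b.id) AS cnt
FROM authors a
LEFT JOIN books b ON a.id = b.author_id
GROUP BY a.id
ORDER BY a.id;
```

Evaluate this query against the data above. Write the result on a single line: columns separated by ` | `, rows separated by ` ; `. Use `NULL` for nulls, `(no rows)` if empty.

LEFT JOIN keeps every authors row; unmatched ones get NULL for books columns.
Group by authors.id and compute COUNT(b.id). COUNT(col) of an all-NULL group is 0.
  1: ids {9, 27, 30} → COUNT(b.id)=3
  2: ids {4, 15} → COUNT(b.id)=2
  3: ids {13, 14, 24, 26, 36} → COUNT(b.id)=5
  4: ids {7, 39, 40} → COUNT(b.id)=3

India | 3 ; India | 2 ; India | 5 ; Chile | 3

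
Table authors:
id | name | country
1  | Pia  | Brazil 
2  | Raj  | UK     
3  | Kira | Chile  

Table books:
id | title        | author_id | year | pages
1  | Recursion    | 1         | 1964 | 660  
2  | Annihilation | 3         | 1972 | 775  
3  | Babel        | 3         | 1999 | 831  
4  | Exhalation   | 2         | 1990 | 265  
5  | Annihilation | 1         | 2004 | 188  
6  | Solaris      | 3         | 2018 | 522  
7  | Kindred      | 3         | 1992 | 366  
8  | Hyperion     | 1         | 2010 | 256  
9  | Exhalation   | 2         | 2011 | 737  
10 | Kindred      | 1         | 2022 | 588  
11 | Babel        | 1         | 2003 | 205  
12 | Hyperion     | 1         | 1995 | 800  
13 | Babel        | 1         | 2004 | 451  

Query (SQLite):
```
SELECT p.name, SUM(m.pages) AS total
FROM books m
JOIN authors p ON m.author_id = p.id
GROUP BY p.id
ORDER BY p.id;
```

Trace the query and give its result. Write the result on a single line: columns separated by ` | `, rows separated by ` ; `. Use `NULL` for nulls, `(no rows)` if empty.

Pia | 3148 ; Raj | 1002 ; Kira | 2494

Join each books row to its authors via author_id.
Group joined rows by authors.id; compute SUM(m.pages) per group.
  1: ids {1, 5, 8, 10, 11, 12, 13} → SUM(m.pages)=3148
  2: ids {4, 9} → SUM(m.pages)=1002
  3: ids {2, 3, 6, 7} → SUM(m.pages)=2494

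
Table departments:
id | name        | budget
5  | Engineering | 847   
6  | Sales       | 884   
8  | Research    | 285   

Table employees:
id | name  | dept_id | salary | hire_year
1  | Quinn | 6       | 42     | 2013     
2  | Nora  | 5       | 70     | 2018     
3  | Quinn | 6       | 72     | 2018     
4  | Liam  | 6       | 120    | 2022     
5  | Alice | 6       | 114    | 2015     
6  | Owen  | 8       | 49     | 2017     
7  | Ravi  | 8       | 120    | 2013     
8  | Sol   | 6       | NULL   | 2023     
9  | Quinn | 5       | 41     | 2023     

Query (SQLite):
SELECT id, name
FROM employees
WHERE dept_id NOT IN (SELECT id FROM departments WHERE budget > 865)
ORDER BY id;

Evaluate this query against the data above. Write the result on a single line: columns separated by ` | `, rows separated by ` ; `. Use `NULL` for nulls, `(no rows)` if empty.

2 | Nora ; 6 | Owen ; 7 | Ravi ; 9 | Quinn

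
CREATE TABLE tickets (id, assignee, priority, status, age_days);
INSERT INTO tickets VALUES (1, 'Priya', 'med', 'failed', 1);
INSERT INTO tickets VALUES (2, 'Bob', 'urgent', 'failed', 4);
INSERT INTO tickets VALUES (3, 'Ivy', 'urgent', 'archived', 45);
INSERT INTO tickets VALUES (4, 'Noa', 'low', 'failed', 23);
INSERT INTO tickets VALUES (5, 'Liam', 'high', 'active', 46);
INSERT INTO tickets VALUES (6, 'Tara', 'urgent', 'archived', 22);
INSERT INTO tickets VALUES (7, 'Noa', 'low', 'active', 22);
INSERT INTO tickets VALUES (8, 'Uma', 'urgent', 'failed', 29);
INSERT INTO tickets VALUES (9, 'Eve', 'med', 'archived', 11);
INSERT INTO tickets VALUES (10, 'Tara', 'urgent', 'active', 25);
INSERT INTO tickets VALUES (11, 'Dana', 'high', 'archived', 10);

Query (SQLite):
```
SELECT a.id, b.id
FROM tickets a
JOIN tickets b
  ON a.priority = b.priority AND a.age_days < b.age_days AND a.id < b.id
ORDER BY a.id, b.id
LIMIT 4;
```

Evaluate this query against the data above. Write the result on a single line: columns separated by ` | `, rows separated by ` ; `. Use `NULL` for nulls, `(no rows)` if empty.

1 | 9 ; 2 | 3 ; 2 | 6 ; 2 | 8

Pairs (a,b) with same priority, a.age_days < b.age_days, a.id < b.id.
priority groups: high:{5,11} low:{4,7} med:{1,9} urgent:{2,3,6,8,10}
Ordered by (a.id, b.id); first 4.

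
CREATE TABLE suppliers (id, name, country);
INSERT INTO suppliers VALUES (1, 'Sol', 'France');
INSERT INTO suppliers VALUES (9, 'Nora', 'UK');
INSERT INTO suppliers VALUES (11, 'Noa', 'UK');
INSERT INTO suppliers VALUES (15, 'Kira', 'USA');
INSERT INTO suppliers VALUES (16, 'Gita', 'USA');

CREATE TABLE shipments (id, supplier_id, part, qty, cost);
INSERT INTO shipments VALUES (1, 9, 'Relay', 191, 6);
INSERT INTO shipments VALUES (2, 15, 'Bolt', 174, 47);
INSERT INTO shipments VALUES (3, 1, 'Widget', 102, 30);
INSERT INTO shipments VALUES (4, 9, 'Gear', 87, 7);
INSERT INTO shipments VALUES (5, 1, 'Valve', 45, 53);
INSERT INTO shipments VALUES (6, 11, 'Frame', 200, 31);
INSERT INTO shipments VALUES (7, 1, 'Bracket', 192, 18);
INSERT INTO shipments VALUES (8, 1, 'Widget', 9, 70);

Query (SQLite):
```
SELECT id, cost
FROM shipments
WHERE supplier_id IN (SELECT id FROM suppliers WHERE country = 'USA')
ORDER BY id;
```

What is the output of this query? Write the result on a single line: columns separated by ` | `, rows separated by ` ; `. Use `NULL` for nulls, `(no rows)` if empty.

2 | 47

Inner query: suppliers.id where country = 'USA'.
Outer: keep shipments rows whose supplier_id is in that set.
Inner query → {15, 16}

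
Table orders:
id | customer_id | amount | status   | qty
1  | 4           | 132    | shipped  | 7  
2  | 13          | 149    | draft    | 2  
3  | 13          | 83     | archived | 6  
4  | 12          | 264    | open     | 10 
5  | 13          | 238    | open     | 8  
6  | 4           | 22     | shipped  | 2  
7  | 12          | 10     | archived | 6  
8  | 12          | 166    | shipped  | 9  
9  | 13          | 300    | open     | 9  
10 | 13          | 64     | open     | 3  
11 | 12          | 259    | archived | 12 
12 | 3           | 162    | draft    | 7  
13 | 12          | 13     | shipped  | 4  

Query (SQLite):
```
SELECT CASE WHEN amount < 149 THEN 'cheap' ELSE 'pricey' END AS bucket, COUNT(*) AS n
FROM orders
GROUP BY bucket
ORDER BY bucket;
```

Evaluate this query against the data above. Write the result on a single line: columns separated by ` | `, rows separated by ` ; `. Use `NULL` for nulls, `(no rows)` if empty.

Bucket rows by amount < 149 → 'cheap' else 'pricey'; count each bucket.

cheap | 6 ; pricey | 7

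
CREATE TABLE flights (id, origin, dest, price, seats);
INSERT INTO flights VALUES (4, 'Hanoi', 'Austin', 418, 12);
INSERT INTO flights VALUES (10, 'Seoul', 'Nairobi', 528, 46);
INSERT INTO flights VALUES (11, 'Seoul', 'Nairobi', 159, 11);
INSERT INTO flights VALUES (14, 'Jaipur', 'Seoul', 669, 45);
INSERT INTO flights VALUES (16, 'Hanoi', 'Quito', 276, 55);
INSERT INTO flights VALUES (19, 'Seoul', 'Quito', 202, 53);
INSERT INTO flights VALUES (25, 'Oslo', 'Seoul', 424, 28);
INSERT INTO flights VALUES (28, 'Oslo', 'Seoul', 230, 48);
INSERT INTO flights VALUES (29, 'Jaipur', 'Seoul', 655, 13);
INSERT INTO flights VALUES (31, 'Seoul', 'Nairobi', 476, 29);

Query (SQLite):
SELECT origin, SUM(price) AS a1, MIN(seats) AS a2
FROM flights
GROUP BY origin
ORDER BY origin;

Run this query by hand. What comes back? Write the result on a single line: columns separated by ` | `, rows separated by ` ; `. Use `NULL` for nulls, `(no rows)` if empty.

Group flights by origin.
Per group compute: SUM(price), MIN(seats).
  Hanoi: ids {4, 16} → SUM(price)=694, MIN(seats)=12
  Jaipur: ids {14, 29} → SUM(price)=1324, MIN(seats)=13
  Oslo: ids {25, 28} → SUM(price)=654, MIN(seats)=28
  Seoul: ids {10, 11, 19, 31} → SUM(price)=1365, MIN(seats)=11

Hanoi | 694 | 12 ; Jaipur | 1324 | 13 ; Oslo | 654 | 28 ; Seoul | 1365 | 11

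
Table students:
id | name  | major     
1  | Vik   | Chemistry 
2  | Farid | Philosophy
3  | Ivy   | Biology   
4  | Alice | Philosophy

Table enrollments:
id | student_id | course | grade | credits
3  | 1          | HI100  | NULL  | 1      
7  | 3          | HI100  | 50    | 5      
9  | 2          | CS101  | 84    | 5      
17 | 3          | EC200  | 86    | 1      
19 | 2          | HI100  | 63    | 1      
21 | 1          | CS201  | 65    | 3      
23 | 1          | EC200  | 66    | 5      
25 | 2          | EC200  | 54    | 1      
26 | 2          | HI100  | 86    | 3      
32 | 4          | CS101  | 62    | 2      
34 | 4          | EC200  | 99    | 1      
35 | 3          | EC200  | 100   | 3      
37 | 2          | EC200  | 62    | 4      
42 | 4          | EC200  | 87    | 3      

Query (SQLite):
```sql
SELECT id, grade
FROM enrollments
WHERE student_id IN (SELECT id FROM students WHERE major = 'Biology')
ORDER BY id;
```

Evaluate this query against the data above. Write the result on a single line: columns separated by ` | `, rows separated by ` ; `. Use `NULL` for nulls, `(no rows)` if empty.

7 | 50 ; 17 | 86 ; 35 | 100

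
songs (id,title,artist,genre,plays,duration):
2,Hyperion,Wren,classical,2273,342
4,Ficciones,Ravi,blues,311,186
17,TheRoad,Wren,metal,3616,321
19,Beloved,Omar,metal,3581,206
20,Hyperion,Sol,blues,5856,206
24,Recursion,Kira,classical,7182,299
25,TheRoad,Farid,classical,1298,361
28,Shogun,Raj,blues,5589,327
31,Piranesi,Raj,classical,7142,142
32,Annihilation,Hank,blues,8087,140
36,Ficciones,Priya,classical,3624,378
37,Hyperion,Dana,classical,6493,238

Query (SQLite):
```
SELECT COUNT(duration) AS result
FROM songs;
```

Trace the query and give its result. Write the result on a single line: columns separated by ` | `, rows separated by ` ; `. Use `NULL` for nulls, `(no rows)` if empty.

All duration values: [342, 186, 321, 206, 206, 299, 361, 327, 142, 140, 378, 238].
COUNT(duration) counts non-NULL values → 12.

12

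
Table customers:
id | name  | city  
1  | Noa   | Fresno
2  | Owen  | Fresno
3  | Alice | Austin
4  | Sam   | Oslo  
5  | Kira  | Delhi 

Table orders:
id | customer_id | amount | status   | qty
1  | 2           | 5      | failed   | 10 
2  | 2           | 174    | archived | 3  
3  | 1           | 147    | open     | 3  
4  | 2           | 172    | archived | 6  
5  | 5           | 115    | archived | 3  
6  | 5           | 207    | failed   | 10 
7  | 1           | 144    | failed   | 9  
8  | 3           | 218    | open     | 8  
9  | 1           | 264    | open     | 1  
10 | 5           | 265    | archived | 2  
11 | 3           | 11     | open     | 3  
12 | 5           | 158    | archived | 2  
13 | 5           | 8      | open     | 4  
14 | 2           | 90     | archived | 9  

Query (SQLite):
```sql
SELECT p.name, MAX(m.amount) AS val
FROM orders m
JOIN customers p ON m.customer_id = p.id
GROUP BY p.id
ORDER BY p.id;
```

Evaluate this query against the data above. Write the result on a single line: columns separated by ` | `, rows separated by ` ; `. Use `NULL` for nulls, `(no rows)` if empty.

Noa | 264 ; Owen | 174 ; Alice | 218 ; Kira | 265

Join each orders row to its customers via customer_id.
Group joined rows by customers.id; compute MAX(m.amount) per group.
  1: ids {3, 7, 9} → MAX(m.amount)=264
  2: ids {1, 2, 4, 14} → MAX(m.amount)=174
  3: ids {8, 11} → MAX(m.amount)=218
  5: ids {5, 6, 10, 12, 13} → MAX(m.amount)=265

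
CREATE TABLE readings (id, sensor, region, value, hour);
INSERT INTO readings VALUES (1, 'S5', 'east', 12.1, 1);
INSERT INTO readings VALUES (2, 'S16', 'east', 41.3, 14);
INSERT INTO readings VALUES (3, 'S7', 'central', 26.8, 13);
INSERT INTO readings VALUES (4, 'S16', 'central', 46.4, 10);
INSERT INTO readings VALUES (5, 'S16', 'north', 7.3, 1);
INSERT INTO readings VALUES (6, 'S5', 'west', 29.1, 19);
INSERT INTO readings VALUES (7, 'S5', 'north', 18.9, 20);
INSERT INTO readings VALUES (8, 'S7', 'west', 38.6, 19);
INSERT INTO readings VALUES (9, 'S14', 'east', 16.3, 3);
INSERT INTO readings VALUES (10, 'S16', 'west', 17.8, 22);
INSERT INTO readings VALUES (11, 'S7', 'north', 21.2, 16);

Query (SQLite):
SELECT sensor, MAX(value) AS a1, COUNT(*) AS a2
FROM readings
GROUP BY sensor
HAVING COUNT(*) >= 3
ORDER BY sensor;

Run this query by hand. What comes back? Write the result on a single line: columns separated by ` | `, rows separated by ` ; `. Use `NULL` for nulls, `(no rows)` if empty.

S16 | 46.4 | 4 ; S5 | 29.1 | 3 ; S7 | 38.6 | 3

Group readings by sensor.
Per group compute: MAX(value), COUNT(*).
HAVING: drop groups with fewer than 3 rows.
  S14: ids {9} → MAX(value)=16.3, COUNT(*)=1
  S16: ids {2, 4, 5, 10} → MAX(value)=46.4, COUNT(*)=4
  S5: ids {1, 6, 7} → MAX(value)=29.1, COUNT(*)=3
  S7: ids {3, 8, 11} → MAX(value)=38.6, COUNT(*)=3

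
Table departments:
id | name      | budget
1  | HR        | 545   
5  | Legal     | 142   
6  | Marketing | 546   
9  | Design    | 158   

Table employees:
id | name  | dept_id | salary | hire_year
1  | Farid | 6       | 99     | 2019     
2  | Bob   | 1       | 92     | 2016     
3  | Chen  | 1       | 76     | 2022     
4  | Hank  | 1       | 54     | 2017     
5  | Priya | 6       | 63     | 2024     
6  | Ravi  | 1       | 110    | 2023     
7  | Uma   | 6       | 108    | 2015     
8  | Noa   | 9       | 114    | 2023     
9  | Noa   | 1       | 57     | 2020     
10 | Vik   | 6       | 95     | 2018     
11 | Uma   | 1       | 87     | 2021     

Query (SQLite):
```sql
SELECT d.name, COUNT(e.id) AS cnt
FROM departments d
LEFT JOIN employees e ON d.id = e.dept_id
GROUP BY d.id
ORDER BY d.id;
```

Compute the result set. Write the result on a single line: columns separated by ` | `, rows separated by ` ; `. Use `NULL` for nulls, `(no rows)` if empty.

LEFT JOIN keeps every departments row; unmatched ones get NULL for employees columns.
Group by departments.id and compute COUNT(e.id). COUNT(col) of an all-NULL group is 0.
  1: ids {2, 3, 4, 6, 9, 11} → COUNT(e.id)=6
  5: ids {—} → COUNT(e.id)=0
  6: ids {1, 5, 7, 10} → COUNT(e.id)=4
  9: ids {8} → COUNT(e.id)=1

HR | 6 ; Legal | 0 ; Marketing | 4 ; Design | 1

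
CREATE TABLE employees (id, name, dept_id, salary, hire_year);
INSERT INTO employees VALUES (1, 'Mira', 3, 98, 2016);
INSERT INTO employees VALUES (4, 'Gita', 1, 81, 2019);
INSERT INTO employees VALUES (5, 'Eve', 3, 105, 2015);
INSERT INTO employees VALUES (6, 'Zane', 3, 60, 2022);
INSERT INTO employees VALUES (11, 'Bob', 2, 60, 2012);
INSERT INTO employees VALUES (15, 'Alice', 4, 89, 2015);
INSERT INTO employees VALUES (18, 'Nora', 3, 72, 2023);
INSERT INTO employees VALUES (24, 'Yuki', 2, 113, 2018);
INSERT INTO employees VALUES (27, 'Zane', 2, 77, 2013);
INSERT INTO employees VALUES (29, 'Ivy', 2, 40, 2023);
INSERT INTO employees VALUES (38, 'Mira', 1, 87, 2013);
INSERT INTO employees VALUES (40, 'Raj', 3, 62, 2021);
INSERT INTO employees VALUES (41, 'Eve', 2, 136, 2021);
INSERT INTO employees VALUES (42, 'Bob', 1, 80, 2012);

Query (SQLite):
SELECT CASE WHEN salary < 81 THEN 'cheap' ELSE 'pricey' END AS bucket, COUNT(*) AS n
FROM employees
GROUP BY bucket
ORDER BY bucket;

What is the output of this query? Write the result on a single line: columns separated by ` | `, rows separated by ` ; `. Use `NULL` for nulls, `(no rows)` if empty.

cheap | 7 ; pricey | 7

Bucket rows by salary < 81 → 'cheap' else 'pricey'; count each bucket.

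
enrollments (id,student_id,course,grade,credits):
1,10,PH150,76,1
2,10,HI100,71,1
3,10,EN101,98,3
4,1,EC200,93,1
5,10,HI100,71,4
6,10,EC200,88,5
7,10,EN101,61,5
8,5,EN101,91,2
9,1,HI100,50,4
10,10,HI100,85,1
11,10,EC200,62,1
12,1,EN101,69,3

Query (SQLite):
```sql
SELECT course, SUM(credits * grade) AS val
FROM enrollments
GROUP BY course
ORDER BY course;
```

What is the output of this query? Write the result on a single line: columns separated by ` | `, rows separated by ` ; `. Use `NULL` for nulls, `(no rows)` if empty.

EC200 | 595 ; EN101 | 988 ; HI100 | 640 ; PH150 | 76

For each row compute credits * grade.
Group by course; take SUM of the expression per group.
  EC200: ids {4, 6, 11} → SUM(credits * grade)=595
  EN101: ids {3, 7, 8, 12} → SUM(credits * grade)=988
  HI100: ids {2, 5, 9, 10} → SUM(credits * grade)=640
  PH150: ids {1} → SUM(credits * grade)=76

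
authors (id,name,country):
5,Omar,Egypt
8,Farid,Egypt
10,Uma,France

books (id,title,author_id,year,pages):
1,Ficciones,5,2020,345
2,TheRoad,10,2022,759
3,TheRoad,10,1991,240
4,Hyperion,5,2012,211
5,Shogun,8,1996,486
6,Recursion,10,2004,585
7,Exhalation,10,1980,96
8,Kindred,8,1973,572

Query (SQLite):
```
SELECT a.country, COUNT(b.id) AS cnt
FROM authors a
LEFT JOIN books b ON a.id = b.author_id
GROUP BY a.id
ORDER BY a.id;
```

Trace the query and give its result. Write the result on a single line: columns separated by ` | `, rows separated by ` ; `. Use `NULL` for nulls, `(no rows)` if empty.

LEFT JOIN keeps every authors row; unmatched ones get NULL for books columns.
Group by authors.id and compute COUNT(b.id). COUNT(col) of an all-NULL group is 0.
  5: ids {1, 4} → COUNT(b.id)=2
  8: ids {5, 8} → COUNT(b.id)=2
  10: ids {2, 3, 6, 7} → COUNT(b.id)=4

Egypt | 2 ; Egypt | 2 ; France | 4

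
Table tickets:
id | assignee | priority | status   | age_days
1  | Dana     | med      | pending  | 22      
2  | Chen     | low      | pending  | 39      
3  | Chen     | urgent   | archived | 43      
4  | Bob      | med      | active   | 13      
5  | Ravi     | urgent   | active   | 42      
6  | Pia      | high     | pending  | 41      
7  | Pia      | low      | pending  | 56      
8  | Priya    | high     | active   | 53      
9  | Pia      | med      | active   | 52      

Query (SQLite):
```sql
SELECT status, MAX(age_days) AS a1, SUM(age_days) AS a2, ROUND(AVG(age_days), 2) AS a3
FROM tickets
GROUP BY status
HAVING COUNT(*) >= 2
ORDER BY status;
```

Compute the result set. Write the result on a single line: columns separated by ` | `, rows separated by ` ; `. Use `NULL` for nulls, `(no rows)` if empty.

Group tickets by status.
Per group compute: MAX(age_days), SUM(age_days), ROUND(AVG(age_days), 2).
HAVING: drop groups with fewer than 2 rows.
  active: ids {4, 5, 8, 9} → MAX(age_days)=53, SUM(age_days)=160, ROUND(AVG(age_days), 2)=40
  archived: ids {3} → MAX(age_days)=43, SUM(age_days)=43, ROUND(AVG(age_days), 2)=43
  pending: ids {1, 2, 6, 7} → MAX(age_days)=56, SUM(age_days)=158, ROUND(AVG(age_days), 2)=39.5

active | 53 | 160 | 40 ; pending | 56 | 158 | 39.5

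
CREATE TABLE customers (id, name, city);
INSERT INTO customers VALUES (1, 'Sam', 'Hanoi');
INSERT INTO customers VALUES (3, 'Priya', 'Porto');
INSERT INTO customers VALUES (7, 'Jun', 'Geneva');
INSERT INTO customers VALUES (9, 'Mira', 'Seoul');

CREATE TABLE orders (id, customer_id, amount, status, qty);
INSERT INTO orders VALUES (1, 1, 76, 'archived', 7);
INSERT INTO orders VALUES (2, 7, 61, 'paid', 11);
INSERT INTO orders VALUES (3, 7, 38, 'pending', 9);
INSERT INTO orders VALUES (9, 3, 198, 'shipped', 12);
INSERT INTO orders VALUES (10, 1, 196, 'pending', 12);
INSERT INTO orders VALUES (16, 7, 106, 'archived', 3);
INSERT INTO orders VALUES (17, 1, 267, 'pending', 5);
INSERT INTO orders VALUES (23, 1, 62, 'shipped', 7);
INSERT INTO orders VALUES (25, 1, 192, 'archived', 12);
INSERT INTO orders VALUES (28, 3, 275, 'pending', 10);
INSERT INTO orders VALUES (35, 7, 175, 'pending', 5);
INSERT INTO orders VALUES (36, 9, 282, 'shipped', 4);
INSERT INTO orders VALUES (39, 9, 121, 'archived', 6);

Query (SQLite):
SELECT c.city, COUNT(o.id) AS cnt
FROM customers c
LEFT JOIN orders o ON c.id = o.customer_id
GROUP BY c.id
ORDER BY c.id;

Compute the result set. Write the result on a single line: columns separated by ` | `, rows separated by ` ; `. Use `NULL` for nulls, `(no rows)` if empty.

LEFT JOIN keeps every customers row; unmatched ones get NULL for orders columns.
Group by customers.id and compute COUNT(o.id). COUNT(col) of an all-NULL group is 0.
  1: ids {1, 10, 17, 23, 25} → COUNT(o.id)=5
  3: ids {9, 28} → COUNT(o.id)=2
  7: ids {2, 3, 16, 35} → COUNT(o.id)=4
  9: ids {36, 39} → COUNT(o.id)=2

Hanoi | 5 ; Porto | 2 ; Geneva | 4 ; Seoul | 2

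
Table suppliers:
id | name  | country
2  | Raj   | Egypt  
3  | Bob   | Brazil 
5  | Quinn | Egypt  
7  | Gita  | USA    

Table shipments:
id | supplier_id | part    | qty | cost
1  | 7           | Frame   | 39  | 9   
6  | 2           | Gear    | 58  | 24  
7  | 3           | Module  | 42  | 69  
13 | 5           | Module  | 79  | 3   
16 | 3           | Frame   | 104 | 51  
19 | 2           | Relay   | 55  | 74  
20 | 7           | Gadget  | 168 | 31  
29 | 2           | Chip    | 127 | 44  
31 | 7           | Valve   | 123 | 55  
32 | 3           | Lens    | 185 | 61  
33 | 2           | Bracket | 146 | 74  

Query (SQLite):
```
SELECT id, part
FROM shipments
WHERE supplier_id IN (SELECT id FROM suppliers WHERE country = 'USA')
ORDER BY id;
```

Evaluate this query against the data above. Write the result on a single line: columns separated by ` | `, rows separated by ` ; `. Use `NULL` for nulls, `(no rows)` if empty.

Inner query: suppliers.id where country = 'USA'.
Outer: keep shipments rows whose supplier_id is in that set.
Inner query → {7}

1 | Frame ; 20 | Gadget ; 31 | Valve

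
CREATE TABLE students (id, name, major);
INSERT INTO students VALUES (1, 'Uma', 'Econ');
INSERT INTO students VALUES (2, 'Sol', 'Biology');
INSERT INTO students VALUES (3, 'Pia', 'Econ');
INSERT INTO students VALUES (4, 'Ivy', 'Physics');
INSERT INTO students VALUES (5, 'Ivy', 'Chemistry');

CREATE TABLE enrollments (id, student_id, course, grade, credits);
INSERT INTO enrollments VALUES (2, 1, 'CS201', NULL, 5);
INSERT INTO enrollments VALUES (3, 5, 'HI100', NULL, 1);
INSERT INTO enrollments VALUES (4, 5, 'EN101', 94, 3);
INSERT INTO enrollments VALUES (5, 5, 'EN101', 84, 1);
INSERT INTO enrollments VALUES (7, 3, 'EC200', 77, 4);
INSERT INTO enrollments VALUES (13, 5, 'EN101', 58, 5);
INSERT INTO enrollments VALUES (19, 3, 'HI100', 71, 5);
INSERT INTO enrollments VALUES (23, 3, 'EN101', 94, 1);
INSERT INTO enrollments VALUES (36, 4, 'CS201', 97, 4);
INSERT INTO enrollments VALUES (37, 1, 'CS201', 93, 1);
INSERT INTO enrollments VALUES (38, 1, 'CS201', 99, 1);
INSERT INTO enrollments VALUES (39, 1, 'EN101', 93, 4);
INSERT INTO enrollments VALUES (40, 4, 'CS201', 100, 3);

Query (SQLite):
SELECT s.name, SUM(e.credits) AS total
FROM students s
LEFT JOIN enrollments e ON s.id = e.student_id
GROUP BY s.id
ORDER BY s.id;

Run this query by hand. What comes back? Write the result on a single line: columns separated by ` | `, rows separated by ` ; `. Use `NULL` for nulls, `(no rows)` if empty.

Uma | 11 ; Sol | NULL ; Pia | 10 ; Ivy | 7 ; Ivy | 10

LEFT JOIN keeps every students row; unmatched ones get NULL for enrollments columns.
Group by students.id and compute SUM(e.credits). SUM over an all-NULL group is NULL.
  1: ids {2, 37, 38, 39} → SUM(e.credits)=11
  2: ids {—} → SUM(e.credits)=NULL
  3: ids {7, 19, 23} → SUM(e.credits)=10
  4: ids {36, 40} → SUM(e.credits)=7
  5: ids {3, 4, 5, 13} → SUM(e.credits)=10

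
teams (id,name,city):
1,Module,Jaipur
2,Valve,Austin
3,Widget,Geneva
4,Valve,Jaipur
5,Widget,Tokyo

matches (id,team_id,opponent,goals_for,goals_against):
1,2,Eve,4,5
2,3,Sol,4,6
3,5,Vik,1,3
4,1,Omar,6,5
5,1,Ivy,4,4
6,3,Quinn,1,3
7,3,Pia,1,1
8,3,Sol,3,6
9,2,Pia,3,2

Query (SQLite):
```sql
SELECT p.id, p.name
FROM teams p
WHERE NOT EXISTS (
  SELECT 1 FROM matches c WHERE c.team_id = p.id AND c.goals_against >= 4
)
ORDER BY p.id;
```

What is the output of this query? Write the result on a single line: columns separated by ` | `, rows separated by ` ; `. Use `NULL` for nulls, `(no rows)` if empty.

For each teams row, check whether any matches with matching team_id has goals_against >= 4.
Keep rows where that is false.

4 | Valve ; 5 | Widget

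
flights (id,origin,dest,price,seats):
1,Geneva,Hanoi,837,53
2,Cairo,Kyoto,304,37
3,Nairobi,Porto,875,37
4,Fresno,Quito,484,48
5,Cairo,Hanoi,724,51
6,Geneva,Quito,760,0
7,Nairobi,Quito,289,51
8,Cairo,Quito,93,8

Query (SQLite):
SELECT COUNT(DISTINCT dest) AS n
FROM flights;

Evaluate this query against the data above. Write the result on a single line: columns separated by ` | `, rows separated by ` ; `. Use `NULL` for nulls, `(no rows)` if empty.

4

Count distinct non-NULL dest values.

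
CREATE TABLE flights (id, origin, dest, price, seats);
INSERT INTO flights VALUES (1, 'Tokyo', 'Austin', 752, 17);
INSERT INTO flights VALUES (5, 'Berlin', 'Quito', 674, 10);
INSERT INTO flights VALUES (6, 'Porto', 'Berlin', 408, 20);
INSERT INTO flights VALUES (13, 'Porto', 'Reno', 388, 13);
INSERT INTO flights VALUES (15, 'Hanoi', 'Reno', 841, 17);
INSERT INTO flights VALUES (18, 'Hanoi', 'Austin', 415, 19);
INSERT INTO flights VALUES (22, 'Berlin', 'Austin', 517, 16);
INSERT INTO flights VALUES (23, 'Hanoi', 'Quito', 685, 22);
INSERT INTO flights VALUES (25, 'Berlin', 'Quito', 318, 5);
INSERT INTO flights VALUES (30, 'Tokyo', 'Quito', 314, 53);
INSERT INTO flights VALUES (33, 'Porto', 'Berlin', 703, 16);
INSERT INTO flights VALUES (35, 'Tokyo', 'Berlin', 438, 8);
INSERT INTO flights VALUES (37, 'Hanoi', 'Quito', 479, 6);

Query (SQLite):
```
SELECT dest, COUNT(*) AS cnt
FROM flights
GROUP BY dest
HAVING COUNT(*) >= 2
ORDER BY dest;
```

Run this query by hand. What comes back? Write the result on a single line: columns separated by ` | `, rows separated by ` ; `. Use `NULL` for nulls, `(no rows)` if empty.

Austin | 3 ; Berlin | 3 ; Quito | 5 ; Reno | 2

Partition flights by dest; compute COUNT(*) within each group.
HAVING: keep groups with count ≥ 2.
  Austin: ids {1, 18, 22} → COUNT(*)=3
  Berlin: ids {6, 33, 35} → COUNT(*)=3
  Quito: ids {5, 23, 25, 30, 37} → COUNT(*)=5
  Reno: ids {13, 15} → COUNT(*)=2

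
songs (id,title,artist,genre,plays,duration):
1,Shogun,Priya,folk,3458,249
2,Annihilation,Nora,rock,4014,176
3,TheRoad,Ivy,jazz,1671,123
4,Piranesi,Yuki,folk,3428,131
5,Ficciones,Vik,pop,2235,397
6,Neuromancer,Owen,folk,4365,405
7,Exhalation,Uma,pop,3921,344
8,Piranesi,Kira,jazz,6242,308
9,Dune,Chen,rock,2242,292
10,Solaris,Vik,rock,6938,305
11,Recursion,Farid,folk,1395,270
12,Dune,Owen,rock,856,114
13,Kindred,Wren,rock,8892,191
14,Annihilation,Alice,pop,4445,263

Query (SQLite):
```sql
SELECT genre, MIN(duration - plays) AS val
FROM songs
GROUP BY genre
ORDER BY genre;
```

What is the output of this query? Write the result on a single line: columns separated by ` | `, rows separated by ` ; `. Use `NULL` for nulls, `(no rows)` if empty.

For each row compute duration - plays.
Group by genre; take MIN of the expression per group.
  folk: ids {1, 4, 6, 11} → MIN(duration - plays)=-3960
  jazz: ids {3, 8} → MIN(duration - plays)=-5934
  pop: ids {5, 7, 14} → MIN(duration - plays)=-4182
  rock: ids {2, 9, 10, 12, 13} → MIN(duration - plays)=-8701

folk | -3960 ; jazz | -5934 ; pop | -4182 ; rock | -8701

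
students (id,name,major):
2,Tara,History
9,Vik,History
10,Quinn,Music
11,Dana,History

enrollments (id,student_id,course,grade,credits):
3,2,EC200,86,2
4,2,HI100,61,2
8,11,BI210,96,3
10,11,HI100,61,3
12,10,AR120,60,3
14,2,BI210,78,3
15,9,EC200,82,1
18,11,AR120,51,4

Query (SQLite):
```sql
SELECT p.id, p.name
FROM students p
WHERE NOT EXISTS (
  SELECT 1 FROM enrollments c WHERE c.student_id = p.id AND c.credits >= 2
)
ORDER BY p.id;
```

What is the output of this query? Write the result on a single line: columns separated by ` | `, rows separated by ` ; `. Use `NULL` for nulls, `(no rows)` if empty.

For each students row, check whether any enrollments with matching student_id has credits >= 2.
Keep rows where that is false.

9 | Vik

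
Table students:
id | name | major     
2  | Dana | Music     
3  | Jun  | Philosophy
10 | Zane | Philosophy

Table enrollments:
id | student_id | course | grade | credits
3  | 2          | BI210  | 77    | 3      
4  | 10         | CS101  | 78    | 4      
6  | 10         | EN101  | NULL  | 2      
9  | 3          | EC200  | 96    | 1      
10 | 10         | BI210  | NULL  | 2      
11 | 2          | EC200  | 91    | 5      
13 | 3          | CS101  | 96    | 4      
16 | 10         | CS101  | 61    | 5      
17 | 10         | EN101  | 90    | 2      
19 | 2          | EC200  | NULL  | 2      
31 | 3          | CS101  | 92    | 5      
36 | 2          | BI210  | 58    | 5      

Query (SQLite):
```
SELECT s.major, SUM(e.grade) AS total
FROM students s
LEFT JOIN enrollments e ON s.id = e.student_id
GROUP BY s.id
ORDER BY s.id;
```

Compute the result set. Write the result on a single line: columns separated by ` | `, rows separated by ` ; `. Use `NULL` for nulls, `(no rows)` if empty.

Music | 226 ; Philosophy | 284 ; Philosophy | 229

LEFT JOIN keeps every students row; unmatched ones get NULL for enrollments columns.
Group by students.id and compute SUM(e.grade). SUM over an all-NULL group is NULL.
  2: ids {3, 11, 19, 36} → SUM(e.grade)=226
  3: ids {9, 13, 31} → SUM(e.grade)=284
  10: ids {4, 6, 10, 16, 17} → SUM(e.grade)=229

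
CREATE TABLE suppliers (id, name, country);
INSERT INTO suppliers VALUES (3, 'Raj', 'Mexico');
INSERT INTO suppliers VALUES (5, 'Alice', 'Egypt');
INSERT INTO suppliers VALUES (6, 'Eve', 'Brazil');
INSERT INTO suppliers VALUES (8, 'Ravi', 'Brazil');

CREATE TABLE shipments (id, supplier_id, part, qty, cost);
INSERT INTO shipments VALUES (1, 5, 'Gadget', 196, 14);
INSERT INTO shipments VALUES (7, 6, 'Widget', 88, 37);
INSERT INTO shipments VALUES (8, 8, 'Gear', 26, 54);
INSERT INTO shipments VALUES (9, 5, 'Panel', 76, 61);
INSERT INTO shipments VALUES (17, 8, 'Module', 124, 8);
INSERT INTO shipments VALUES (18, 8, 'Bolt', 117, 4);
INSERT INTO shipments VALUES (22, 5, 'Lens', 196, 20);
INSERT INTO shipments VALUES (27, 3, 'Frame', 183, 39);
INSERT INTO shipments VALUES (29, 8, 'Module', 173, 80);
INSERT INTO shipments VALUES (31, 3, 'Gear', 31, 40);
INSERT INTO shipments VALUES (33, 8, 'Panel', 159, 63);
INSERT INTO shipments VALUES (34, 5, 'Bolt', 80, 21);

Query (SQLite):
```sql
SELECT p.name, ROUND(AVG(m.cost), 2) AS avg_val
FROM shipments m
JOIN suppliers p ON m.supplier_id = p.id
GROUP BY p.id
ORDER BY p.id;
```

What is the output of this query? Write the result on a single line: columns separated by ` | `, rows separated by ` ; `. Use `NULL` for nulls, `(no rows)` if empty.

Raj | 39.5 ; Alice | 29 ; Eve | 37 ; Ravi | 41.8

Join each shipments row to its suppliers via supplier_id.
Group joined rows by suppliers.id; compute ROUND(AVG(m.cost), 2) per group.
  3: ids {27, 31} → ROUND(AVG(m.cost), 2)=39.5
  5: ids {1, 9, 22, 34} → ROUND(AVG(m.cost), 2)=29
  6: ids {7} → ROUND(AVG(m.cost), 2)=37
  8: ids {8, 17, 18, 29, 33} → ROUND(AVG(m.cost), 2)=41.8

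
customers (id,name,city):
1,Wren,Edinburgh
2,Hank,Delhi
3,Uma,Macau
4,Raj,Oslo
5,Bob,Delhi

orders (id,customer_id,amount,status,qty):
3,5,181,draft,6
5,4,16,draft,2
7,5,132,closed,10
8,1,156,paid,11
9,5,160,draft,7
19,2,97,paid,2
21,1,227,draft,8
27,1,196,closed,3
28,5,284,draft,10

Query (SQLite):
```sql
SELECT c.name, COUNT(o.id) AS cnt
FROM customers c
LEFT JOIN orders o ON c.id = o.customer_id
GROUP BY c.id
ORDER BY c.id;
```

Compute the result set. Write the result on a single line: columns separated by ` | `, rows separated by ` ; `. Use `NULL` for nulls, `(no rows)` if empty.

Wren | 3 ; Hank | 1 ; Uma | 0 ; Raj | 1 ; Bob | 4

LEFT JOIN keeps every customers row; unmatched ones get NULL for orders columns.
Group by customers.id and compute COUNT(o.id). COUNT(col) of an all-NULL group is 0.
  1: ids {8, 21, 27} → COUNT(o.id)=3
  2: ids {19} → COUNT(o.id)=1
  3: ids {—} → COUNT(o.id)=0
  4: ids {5} → COUNT(o.id)=1
  5: ids {3, 7, 9, 28} → COUNT(o.id)=4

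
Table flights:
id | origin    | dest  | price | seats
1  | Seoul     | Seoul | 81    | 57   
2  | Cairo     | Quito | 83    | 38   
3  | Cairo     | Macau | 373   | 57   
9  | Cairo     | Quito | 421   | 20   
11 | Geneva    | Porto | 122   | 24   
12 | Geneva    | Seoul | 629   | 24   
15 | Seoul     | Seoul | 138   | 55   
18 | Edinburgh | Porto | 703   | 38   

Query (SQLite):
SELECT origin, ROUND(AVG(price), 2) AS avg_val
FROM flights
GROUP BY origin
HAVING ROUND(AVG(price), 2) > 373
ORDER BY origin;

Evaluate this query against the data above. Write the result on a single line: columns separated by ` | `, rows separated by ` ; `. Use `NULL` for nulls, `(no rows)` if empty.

Edinburgh | 703 ; Geneva | 375.5

Partition flights by origin; compute ROUND(AVG(price), 2) within each group.
HAVING: keep groups where ROUND(AVG(price), 2) > 373.
  Cairo: ids {2, 3, 9} → ROUND(AVG(price), 2)=292.33
  Edinburgh: ids {18} → ROUND(AVG(price), 2)=703
  Geneva: ids {11, 12} → ROUND(AVG(price), 2)=375.5
  Seoul: ids {1, 15} → ROUND(AVG(price), 2)=109.5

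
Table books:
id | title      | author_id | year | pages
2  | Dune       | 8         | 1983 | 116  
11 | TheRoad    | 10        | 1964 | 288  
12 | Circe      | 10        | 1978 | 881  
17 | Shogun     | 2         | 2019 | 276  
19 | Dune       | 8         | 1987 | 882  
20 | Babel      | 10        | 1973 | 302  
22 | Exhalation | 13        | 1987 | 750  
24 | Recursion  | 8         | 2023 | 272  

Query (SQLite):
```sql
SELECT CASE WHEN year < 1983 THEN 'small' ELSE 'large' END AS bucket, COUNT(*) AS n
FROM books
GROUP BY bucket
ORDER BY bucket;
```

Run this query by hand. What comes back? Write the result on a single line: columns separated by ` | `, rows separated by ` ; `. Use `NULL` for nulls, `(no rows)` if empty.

Bucket rows by year < 1983 → 'small' else 'large'; count each bucket.

large | 5 ; small | 3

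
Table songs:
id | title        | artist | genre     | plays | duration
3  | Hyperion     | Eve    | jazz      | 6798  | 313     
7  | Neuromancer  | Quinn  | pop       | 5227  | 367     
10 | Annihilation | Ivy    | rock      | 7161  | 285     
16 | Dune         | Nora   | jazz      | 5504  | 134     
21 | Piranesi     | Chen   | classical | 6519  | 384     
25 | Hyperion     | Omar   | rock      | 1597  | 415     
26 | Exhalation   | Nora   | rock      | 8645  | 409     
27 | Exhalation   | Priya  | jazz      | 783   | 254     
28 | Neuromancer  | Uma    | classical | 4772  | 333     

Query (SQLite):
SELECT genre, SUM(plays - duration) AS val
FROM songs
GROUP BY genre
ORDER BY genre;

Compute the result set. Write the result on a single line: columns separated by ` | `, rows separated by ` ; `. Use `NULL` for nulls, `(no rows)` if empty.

For each row compute plays - duration.
Group by genre; take SUM of the expression per group.
  classical: ids {21, 28} → SUM(plays - duration)=10574
  jazz: ids {3, 16, 27} → SUM(plays - duration)=12384
  pop: ids {7} → SUM(plays - duration)=4860
  rock: ids {10, 25, 26} → SUM(plays - duration)=16294

classical | 10574 ; jazz | 12384 ; pop | 4860 ; rock | 16294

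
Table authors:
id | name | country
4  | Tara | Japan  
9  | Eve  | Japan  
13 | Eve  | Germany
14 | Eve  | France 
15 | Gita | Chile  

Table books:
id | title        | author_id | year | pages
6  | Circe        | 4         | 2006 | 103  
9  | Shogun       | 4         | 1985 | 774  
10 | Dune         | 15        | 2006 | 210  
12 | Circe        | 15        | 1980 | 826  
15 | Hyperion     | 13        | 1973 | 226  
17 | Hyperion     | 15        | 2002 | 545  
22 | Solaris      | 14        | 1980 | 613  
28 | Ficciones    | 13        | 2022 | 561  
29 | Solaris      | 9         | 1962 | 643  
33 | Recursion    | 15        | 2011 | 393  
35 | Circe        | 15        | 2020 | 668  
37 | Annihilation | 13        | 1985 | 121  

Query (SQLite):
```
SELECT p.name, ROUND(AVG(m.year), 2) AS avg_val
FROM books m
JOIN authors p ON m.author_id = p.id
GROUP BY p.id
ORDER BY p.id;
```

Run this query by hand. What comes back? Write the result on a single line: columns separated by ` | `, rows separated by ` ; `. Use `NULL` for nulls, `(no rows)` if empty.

Tara | 1995.5 ; Eve | 1962 ; Eve | 1993.33 ; Eve | 1980 ; Gita | 2003.8

Join each books row to its authors via author_id.
Group joined rows by authors.id; compute ROUND(AVG(m.year), 2) per group.
  4: ids {6, 9} → ROUND(AVG(m.year), 2)=1995.5
  9: ids {29} → ROUND(AVG(m.year), 2)=1962
  13: ids {15, 28, 37} → ROUND(AVG(m.year), 2)=1993.33
  14: ids {22} → ROUND(AVG(m.year), 2)=1980
  15: ids {10, 12, 17, 33, 35} → ROUND(AVG(m.year), 2)=2003.8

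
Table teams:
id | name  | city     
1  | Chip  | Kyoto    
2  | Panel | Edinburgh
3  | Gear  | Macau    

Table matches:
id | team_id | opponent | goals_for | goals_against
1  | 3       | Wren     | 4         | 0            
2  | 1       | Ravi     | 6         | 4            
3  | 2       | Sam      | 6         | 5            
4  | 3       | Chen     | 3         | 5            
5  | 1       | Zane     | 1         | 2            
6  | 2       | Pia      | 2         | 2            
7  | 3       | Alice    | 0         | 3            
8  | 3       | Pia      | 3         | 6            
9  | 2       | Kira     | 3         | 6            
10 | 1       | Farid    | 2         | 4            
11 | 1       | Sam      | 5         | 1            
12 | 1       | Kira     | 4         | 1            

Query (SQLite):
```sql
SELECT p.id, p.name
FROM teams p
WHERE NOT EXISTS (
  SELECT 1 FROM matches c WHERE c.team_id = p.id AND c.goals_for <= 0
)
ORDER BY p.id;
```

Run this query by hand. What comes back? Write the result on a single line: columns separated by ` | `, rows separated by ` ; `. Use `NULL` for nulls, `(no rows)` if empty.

1 | Chip ; 2 | Panel

For each teams row, check whether any matches with matching team_id has goals_for <= 0.
Keep rows where that is false.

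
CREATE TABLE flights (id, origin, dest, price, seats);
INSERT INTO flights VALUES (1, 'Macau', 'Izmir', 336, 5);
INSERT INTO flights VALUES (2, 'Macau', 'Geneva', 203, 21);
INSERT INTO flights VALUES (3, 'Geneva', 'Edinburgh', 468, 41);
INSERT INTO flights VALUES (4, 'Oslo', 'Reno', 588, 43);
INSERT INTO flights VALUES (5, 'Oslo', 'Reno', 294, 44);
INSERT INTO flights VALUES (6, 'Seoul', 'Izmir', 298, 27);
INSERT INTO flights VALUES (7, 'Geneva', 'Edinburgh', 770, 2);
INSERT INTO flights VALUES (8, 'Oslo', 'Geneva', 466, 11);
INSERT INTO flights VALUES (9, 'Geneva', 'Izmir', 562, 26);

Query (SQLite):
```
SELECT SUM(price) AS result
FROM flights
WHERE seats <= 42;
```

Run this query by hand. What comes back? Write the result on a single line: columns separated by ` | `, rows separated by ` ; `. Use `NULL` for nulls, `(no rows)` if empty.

Rows where seats <= 42 → price values: [336, 203, 468, 298, 770, 466, 562].
SUM of non-NULL values = 3103.

3103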